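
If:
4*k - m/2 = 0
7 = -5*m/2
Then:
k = -7/20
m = -14/5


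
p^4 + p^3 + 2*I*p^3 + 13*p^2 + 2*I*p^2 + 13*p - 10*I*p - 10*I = (p + 1)*(p - 2*I)*(p - I)*(p + 5*I)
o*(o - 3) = o^2 - 3*o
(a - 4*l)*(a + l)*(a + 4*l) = a^3 + a^2*l - 16*a*l^2 - 16*l^3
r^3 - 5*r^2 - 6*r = r*(r - 6)*(r + 1)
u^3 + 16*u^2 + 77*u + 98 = (u + 2)*(u + 7)^2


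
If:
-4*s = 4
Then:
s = -1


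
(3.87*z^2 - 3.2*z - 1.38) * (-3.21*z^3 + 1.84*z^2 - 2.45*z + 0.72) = -12.4227*z^5 + 17.3928*z^4 - 10.9397*z^3 + 8.0872*z^2 + 1.077*z - 0.9936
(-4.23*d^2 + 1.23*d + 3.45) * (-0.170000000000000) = 0.7191*d^2 - 0.2091*d - 0.5865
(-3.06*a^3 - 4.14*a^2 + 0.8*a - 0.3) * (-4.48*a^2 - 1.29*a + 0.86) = 13.7088*a^5 + 22.4946*a^4 - 0.875000000000001*a^3 - 3.2484*a^2 + 1.075*a - 0.258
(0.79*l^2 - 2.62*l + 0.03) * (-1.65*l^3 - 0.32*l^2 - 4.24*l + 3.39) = -1.3035*l^5 + 4.0702*l^4 - 2.5607*l^3 + 13.7773*l^2 - 9.009*l + 0.1017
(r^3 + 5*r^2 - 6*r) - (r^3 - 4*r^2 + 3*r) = 9*r^2 - 9*r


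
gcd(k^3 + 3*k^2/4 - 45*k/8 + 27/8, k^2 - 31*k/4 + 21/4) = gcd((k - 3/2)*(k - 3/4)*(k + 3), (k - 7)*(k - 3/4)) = k - 3/4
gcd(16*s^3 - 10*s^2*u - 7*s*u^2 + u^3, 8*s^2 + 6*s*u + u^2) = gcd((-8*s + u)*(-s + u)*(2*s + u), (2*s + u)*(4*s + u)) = 2*s + u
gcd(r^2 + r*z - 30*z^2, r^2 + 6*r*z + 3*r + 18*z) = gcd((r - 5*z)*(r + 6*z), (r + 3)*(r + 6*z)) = r + 6*z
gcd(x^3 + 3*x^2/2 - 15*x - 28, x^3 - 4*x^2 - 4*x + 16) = x^2 - 2*x - 8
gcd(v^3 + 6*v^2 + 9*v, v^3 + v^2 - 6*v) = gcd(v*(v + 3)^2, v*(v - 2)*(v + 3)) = v^2 + 3*v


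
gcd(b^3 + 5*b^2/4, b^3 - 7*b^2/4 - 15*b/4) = b^2 + 5*b/4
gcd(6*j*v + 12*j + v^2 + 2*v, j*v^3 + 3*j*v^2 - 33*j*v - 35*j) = 1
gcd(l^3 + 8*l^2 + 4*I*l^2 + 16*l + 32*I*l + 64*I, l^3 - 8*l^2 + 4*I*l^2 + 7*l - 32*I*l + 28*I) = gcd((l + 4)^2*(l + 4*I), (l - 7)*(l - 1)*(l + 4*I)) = l + 4*I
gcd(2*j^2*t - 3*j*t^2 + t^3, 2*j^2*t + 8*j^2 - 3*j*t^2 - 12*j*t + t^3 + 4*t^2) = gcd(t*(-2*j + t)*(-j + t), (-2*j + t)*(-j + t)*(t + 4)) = 2*j^2 - 3*j*t + t^2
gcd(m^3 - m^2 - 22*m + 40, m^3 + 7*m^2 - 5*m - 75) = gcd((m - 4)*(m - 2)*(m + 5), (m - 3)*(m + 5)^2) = m + 5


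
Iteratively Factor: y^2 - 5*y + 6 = (y - 2)*(y - 3)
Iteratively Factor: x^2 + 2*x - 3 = (x - 1)*(x + 3)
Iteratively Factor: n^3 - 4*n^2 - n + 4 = (n - 4)*(n^2 - 1) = (n - 4)*(n + 1)*(n - 1)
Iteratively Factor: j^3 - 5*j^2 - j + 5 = (j - 5)*(j^2 - 1) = (j - 5)*(j - 1)*(j + 1)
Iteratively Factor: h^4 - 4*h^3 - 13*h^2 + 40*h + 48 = (h - 4)*(h^3 - 13*h - 12) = (h - 4)^2*(h^2 + 4*h + 3) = (h - 4)^2*(h + 3)*(h + 1)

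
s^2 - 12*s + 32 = (s - 8)*(s - 4)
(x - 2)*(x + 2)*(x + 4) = x^3 + 4*x^2 - 4*x - 16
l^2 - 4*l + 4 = (l - 2)^2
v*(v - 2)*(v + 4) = v^3 + 2*v^2 - 8*v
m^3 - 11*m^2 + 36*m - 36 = (m - 6)*(m - 3)*(m - 2)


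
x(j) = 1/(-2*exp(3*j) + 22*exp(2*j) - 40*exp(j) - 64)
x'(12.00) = 0.00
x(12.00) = 0.00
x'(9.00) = 0.00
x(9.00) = 0.00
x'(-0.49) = 0.00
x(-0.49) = -0.01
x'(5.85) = 0.00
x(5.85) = -0.00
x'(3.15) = 0.00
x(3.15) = -0.00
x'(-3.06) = 0.00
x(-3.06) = -0.02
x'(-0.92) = 0.00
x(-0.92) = -0.01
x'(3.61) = 0.00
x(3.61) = -0.00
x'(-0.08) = 0.00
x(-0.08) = -0.01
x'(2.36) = 0.02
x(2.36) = -0.00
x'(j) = (6*exp(3*j) - 44*exp(2*j) + 40*exp(j))/(-2*exp(3*j) + 22*exp(2*j) - 40*exp(j) - 64)^2 = (3*exp(2*j) - 22*exp(j) + 20)*exp(j)/(2*(exp(3*j) - 11*exp(2*j) + 20*exp(j) + 32)^2)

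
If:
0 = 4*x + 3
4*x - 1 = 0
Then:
No Solution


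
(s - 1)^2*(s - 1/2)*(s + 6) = s^4 + 7*s^3/2 - 13*s^2 + 23*s/2 - 3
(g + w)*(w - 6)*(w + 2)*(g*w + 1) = g^2*w^3 - 4*g^2*w^2 - 12*g^2*w + g*w^4 - 4*g*w^3 - 11*g*w^2 - 4*g*w - 12*g + w^3 - 4*w^2 - 12*w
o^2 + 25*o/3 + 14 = (o + 7/3)*(o + 6)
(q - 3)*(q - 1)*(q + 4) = q^3 - 13*q + 12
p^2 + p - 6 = (p - 2)*(p + 3)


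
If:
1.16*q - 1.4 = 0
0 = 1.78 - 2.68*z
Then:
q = 1.21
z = 0.66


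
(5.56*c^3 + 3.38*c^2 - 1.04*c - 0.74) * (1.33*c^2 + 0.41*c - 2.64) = 7.3948*c^5 + 6.775*c^4 - 14.6758*c^3 - 10.3338*c^2 + 2.4422*c + 1.9536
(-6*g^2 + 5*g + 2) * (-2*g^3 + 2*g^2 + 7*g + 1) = 12*g^5 - 22*g^4 - 36*g^3 + 33*g^2 + 19*g + 2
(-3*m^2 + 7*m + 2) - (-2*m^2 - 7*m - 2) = -m^2 + 14*m + 4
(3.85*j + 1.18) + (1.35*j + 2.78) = 5.2*j + 3.96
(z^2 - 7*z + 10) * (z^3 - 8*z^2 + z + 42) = z^5 - 15*z^4 + 67*z^3 - 45*z^2 - 284*z + 420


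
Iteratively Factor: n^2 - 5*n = (n)*(n - 5)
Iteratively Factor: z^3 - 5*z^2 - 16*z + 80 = (z - 4)*(z^2 - z - 20) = (z - 5)*(z - 4)*(z + 4)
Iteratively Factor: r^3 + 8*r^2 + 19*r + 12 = (r + 4)*(r^2 + 4*r + 3) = (r + 3)*(r + 4)*(r + 1)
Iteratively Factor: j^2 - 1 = (j - 1)*(j + 1)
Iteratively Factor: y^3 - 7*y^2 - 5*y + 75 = (y - 5)*(y^2 - 2*y - 15) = (y - 5)^2*(y + 3)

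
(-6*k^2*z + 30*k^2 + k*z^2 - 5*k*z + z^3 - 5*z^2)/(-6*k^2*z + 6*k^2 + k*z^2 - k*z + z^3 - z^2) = (z - 5)/(z - 1)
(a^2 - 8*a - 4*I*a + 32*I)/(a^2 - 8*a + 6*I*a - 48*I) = (a - 4*I)/(a + 6*I)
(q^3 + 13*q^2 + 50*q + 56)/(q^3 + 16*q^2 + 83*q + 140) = (q + 2)/(q + 5)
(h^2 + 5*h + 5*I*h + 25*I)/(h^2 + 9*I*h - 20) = (h + 5)/(h + 4*I)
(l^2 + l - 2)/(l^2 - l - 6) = (l - 1)/(l - 3)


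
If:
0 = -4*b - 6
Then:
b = -3/2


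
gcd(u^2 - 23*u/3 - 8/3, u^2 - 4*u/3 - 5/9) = u + 1/3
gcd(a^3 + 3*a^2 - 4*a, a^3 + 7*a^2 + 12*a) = a^2 + 4*a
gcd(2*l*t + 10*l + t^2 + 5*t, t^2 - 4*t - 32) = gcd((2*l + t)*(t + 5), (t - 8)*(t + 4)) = 1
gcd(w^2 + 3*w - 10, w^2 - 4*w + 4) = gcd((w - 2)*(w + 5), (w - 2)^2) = w - 2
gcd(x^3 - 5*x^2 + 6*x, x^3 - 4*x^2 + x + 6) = x^2 - 5*x + 6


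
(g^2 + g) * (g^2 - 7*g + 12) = g^4 - 6*g^3 + 5*g^2 + 12*g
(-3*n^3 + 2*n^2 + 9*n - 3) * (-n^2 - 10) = 3*n^5 - 2*n^4 + 21*n^3 - 17*n^2 - 90*n + 30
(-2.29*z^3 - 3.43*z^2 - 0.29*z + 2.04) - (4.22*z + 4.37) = -2.29*z^3 - 3.43*z^2 - 4.51*z - 2.33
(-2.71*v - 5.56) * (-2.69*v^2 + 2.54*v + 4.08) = 7.2899*v^3 + 8.073*v^2 - 25.1792*v - 22.6848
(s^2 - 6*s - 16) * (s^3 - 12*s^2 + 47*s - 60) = s^5 - 18*s^4 + 103*s^3 - 150*s^2 - 392*s + 960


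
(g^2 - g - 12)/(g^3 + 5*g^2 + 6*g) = (g - 4)/(g*(g + 2))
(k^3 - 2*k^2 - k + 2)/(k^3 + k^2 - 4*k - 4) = (k - 1)/(k + 2)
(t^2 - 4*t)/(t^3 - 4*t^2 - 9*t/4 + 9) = 4*t/(4*t^2 - 9)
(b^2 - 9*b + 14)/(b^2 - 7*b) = (b - 2)/b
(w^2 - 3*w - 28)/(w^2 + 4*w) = (w - 7)/w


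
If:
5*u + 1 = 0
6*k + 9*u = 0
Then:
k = 3/10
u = -1/5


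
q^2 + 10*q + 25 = (q + 5)^2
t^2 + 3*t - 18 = (t - 3)*(t + 6)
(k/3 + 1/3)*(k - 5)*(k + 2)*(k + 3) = k^4/3 + k^3/3 - 19*k^2/3 - 49*k/3 - 10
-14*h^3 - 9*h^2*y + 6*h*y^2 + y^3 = (-2*h + y)*(h + y)*(7*h + y)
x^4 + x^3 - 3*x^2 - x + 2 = (x - 1)^2*(x + 1)*(x + 2)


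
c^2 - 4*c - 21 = (c - 7)*(c + 3)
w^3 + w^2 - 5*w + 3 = (w - 1)^2*(w + 3)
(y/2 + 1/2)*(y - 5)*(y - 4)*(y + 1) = y^4/2 - 7*y^3/2 + 3*y^2/2 + 31*y/2 + 10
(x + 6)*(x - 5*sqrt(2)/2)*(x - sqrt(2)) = x^3 - 7*sqrt(2)*x^2/2 + 6*x^2 - 21*sqrt(2)*x + 5*x + 30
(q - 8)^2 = q^2 - 16*q + 64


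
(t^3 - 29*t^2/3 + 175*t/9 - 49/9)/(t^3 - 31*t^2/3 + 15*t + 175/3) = (9*t^2 - 24*t + 7)/(3*(3*t^2 - 10*t - 25))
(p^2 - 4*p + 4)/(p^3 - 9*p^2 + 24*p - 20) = 1/(p - 5)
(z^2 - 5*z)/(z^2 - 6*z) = (z - 5)/(z - 6)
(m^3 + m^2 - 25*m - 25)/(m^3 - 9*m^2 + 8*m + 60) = (m^2 + 6*m + 5)/(m^2 - 4*m - 12)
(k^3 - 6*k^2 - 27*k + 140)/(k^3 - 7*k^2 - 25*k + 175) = (k - 4)/(k - 5)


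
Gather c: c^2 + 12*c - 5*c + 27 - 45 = c^2 + 7*c - 18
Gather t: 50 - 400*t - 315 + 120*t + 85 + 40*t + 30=-240*t - 150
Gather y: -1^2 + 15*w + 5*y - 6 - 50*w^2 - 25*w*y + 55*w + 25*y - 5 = -50*w^2 + 70*w + y*(30 - 25*w) - 12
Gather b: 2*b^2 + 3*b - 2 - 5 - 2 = 2*b^2 + 3*b - 9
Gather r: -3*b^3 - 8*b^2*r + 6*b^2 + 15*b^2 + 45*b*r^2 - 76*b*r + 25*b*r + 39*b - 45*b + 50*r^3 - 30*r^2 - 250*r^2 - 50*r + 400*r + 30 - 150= -3*b^3 + 21*b^2 - 6*b + 50*r^3 + r^2*(45*b - 280) + r*(-8*b^2 - 51*b + 350) - 120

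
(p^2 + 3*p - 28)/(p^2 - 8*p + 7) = (p^2 + 3*p - 28)/(p^2 - 8*p + 7)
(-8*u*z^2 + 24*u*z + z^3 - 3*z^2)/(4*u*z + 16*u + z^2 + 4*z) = z*(-8*u*z + 24*u + z^2 - 3*z)/(4*u*z + 16*u + z^2 + 4*z)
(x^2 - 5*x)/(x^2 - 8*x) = (x - 5)/(x - 8)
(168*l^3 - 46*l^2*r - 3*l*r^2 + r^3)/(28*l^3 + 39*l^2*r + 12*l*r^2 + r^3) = (24*l^2 - 10*l*r + r^2)/(4*l^2 + 5*l*r + r^2)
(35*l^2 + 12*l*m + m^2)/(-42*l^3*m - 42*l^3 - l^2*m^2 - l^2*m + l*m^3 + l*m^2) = (-35*l^2 - 12*l*m - m^2)/(l*(42*l^2*m + 42*l^2 + l*m^2 + l*m - m^3 - m^2))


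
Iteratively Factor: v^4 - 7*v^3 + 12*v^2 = (v)*(v^3 - 7*v^2 + 12*v) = v*(v - 4)*(v^2 - 3*v) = v*(v - 4)*(v - 3)*(v)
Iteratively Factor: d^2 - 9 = (d - 3)*(d + 3)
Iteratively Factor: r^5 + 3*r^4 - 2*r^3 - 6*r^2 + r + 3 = (r - 1)*(r^4 + 4*r^3 + 2*r^2 - 4*r - 3) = (r - 1)^2*(r^3 + 5*r^2 + 7*r + 3) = (r - 1)^2*(r + 1)*(r^2 + 4*r + 3) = (r - 1)^2*(r + 1)^2*(r + 3)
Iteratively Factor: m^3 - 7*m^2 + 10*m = (m - 5)*(m^2 - 2*m) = (m - 5)*(m - 2)*(m)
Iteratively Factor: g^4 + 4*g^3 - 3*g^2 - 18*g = (g - 2)*(g^3 + 6*g^2 + 9*g) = g*(g - 2)*(g^2 + 6*g + 9) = g*(g - 2)*(g + 3)*(g + 3)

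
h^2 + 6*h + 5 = (h + 1)*(h + 5)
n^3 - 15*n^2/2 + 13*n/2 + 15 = (n - 6)*(n - 5/2)*(n + 1)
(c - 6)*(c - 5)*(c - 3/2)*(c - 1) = c^4 - 27*c^3/2 + 59*c^2 - 183*c/2 + 45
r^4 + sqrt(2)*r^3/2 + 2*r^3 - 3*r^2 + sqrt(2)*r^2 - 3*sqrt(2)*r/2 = r*(r - 1)*(r + 3)*(r + sqrt(2)/2)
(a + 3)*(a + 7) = a^2 + 10*a + 21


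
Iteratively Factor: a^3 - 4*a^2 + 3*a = (a - 3)*(a^2 - a) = a*(a - 3)*(a - 1)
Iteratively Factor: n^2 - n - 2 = (n + 1)*(n - 2)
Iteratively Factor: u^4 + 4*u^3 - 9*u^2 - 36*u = (u - 3)*(u^3 + 7*u^2 + 12*u) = (u - 3)*(u + 4)*(u^2 + 3*u) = (u - 3)*(u + 3)*(u + 4)*(u)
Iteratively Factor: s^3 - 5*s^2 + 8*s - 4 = (s - 2)*(s^2 - 3*s + 2) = (s - 2)^2*(s - 1)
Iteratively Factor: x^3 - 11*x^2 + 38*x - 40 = (x - 4)*(x^2 - 7*x + 10) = (x - 5)*(x - 4)*(x - 2)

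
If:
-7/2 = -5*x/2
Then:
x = 7/5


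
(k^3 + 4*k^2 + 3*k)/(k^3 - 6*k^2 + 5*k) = (k^2 + 4*k + 3)/(k^2 - 6*k + 5)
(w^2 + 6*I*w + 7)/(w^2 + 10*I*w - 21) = (w - I)/(w + 3*I)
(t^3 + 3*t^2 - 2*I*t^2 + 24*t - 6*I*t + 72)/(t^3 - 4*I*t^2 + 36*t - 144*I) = (t^2 + t*(3 + 4*I) + 12*I)/(t^2 + 2*I*t + 24)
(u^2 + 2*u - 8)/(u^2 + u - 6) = (u + 4)/(u + 3)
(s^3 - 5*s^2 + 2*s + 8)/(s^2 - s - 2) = s - 4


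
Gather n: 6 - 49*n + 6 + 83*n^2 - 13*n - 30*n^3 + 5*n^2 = -30*n^3 + 88*n^2 - 62*n + 12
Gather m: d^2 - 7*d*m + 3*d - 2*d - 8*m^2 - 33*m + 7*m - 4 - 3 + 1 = d^2 + d - 8*m^2 + m*(-7*d - 26) - 6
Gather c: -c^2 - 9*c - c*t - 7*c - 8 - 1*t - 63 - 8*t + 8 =-c^2 + c*(-t - 16) - 9*t - 63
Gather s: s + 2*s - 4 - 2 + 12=3*s + 6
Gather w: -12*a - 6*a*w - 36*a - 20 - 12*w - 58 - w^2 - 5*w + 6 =-48*a - w^2 + w*(-6*a - 17) - 72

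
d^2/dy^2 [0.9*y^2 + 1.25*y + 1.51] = 1.80000000000000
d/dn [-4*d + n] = 1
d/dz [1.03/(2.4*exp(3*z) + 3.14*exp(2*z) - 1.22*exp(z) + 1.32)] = (-7.416*exp(2*z) - 6.4684*exp(z) + 1.2566)*exp(z)/(2.4*exp(3*z) + 3.14*exp(2*z) - 1.22*exp(z) + 1.32)^2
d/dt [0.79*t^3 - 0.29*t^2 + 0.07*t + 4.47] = 2.37*t^2 - 0.58*t + 0.07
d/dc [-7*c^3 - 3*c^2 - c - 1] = -21*c^2 - 6*c - 1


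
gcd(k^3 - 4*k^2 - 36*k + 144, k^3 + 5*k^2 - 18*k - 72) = k^2 + 2*k - 24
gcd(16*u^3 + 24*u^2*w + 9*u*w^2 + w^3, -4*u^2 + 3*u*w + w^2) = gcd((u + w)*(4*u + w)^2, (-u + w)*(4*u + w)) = 4*u + w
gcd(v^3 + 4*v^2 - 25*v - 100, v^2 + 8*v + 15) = v + 5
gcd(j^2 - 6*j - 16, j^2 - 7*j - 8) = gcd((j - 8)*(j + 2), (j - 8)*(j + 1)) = j - 8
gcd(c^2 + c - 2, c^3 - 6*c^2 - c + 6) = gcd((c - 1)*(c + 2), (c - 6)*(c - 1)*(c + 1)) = c - 1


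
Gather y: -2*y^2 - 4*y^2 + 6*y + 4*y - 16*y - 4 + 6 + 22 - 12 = -6*y^2 - 6*y + 12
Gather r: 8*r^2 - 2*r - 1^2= 8*r^2 - 2*r - 1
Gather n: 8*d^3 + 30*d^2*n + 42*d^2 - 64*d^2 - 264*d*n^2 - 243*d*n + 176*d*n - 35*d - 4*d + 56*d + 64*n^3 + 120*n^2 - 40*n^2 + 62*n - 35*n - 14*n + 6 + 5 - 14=8*d^3 - 22*d^2 + 17*d + 64*n^3 + n^2*(80 - 264*d) + n*(30*d^2 - 67*d + 13) - 3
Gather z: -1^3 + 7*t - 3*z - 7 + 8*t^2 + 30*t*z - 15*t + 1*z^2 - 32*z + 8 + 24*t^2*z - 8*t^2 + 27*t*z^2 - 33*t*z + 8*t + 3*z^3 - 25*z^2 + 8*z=3*z^3 + z^2*(27*t - 24) + z*(24*t^2 - 3*t - 27)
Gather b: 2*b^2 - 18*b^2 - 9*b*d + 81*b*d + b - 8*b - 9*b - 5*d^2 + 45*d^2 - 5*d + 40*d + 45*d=-16*b^2 + b*(72*d - 16) + 40*d^2 + 80*d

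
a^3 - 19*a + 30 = (a - 3)*(a - 2)*(a + 5)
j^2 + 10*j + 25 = (j + 5)^2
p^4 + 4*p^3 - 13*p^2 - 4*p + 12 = (p - 2)*(p - 1)*(p + 1)*(p + 6)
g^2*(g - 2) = g^3 - 2*g^2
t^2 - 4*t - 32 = (t - 8)*(t + 4)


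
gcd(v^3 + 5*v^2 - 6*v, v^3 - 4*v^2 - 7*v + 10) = v - 1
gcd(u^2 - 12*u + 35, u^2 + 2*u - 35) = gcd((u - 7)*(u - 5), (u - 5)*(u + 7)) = u - 5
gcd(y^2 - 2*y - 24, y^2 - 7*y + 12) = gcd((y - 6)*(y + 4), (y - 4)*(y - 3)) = 1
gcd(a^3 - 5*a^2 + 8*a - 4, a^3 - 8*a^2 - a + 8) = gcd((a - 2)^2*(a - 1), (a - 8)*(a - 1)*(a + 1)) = a - 1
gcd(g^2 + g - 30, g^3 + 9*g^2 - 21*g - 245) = g - 5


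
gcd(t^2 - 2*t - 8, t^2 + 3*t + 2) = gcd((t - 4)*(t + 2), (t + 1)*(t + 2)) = t + 2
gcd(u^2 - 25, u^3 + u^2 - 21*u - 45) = u - 5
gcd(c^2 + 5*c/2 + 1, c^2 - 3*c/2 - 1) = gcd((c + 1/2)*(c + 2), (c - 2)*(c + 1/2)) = c + 1/2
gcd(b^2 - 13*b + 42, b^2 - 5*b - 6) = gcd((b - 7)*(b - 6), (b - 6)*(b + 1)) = b - 6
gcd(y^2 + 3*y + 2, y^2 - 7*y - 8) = y + 1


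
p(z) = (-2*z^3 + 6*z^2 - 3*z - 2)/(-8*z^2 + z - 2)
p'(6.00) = 0.24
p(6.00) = 0.83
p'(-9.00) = 0.25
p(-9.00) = -2.99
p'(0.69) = -1.19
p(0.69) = 0.37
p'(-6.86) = 0.25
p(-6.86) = -2.46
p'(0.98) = -0.55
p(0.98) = 0.12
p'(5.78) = 0.24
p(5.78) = 0.78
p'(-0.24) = 2.91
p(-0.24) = 0.34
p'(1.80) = 0.05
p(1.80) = -0.01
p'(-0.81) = 0.90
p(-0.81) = -0.67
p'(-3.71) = 0.25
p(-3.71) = -1.67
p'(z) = (16*z - 1)*(-2*z^3 + 6*z^2 - 3*z - 2)/(-8*z^2 + z - 2)^2 + (-6*z^2 + 12*z - 3)/(-8*z^2 + z - 2)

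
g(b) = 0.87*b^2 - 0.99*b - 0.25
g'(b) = 1.74*b - 0.99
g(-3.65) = 14.95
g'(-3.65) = -7.34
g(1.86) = 0.92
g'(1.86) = 2.25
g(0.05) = -0.30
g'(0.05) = -0.90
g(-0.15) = -0.08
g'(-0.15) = -1.25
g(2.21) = 1.81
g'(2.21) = 2.86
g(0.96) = -0.40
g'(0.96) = 0.68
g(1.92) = 1.06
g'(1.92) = 2.35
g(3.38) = 6.34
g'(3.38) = 4.89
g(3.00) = 4.61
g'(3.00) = 4.23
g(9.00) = 61.31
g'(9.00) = 14.67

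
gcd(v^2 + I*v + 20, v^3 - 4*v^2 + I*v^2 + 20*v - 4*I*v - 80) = v^2 + I*v + 20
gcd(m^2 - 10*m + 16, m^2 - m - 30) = 1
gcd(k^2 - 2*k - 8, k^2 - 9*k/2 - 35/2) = 1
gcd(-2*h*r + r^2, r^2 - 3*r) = r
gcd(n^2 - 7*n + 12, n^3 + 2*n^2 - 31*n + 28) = n - 4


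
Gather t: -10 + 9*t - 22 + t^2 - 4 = t^2 + 9*t - 36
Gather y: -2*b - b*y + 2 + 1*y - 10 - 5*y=-2*b + y*(-b - 4) - 8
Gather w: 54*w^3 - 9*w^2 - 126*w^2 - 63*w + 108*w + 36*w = 54*w^3 - 135*w^2 + 81*w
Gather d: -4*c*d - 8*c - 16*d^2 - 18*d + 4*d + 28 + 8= -8*c - 16*d^2 + d*(-4*c - 14) + 36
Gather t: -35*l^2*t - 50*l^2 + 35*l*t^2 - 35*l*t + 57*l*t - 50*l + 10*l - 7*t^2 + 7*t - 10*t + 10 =-50*l^2 - 40*l + t^2*(35*l - 7) + t*(-35*l^2 + 22*l - 3) + 10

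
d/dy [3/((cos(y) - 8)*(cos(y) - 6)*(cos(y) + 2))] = 3*(-3*sin(y)^2 - 24*cos(y) + 23)*sin(y)/((cos(y) - 8)^2*(cos(y) - 6)^2*(cos(y) + 2)^2)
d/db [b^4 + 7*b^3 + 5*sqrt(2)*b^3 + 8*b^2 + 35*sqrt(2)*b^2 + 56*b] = 4*b^3 + 21*b^2 + 15*sqrt(2)*b^2 + 16*b + 70*sqrt(2)*b + 56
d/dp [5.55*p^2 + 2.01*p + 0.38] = 11.1*p + 2.01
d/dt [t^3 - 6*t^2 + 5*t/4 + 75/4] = 3*t^2 - 12*t + 5/4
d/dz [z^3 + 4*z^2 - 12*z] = 3*z^2 + 8*z - 12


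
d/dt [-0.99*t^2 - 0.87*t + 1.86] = -1.98*t - 0.87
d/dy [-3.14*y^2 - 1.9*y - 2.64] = -6.28*y - 1.9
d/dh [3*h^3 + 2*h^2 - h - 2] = 9*h^2 + 4*h - 1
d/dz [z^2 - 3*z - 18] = 2*z - 3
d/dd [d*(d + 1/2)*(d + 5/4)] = 3*d^2 + 7*d/2 + 5/8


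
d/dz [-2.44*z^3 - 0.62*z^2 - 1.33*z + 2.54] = -7.32*z^2 - 1.24*z - 1.33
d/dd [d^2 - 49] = 2*d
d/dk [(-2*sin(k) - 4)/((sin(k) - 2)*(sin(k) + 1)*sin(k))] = 2*(2*sin(k)^3 + 5*sin(k)^2 - 4*sin(k) - 4)*cos(k)/((sin(k) - 2)^2*(sin(k) + 1)^2*sin(k)^2)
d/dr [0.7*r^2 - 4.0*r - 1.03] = 1.4*r - 4.0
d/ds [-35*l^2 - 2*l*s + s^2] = -2*l + 2*s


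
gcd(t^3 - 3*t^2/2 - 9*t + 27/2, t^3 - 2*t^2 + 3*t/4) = t - 3/2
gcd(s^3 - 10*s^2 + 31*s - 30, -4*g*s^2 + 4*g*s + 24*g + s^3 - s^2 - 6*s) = s - 3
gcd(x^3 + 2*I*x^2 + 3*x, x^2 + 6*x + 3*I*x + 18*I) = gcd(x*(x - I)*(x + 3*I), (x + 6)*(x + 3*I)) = x + 3*I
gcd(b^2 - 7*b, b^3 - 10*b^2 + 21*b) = b^2 - 7*b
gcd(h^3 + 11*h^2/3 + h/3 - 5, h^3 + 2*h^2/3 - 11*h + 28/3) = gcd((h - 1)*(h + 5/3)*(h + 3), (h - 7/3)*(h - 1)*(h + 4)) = h - 1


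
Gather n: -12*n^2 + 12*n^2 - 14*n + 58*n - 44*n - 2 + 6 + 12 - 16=0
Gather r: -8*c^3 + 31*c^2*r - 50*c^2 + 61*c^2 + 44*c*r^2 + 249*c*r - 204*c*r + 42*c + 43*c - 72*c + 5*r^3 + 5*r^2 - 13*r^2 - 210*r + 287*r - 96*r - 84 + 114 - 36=-8*c^3 + 11*c^2 + 13*c + 5*r^3 + r^2*(44*c - 8) + r*(31*c^2 + 45*c - 19) - 6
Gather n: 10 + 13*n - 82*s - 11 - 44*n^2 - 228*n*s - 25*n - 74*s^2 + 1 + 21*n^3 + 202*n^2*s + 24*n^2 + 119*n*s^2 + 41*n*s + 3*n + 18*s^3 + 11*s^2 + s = 21*n^3 + n^2*(202*s - 20) + n*(119*s^2 - 187*s - 9) + 18*s^3 - 63*s^2 - 81*s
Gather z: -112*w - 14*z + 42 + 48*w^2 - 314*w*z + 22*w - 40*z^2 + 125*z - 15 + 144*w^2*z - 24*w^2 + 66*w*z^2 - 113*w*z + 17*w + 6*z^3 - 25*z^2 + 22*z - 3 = 24*w^2 - 73*w + 6*z^3 + z^2*(66*w - 65) + z*(144*w^2 - 427*w + 133) + 24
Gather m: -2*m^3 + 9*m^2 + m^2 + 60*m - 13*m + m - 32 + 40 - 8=-2*m^3 + 10*m^2 + 48*m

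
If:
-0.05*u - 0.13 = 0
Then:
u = -2.60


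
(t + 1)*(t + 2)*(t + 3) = t^3 + 6*t^2 + 11*t + 6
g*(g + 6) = g^2 + 6*g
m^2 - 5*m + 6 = (m - 3)*(m - 2)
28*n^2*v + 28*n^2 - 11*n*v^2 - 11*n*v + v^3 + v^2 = (-7*n + v)*(-4*n + v)*(v + 1)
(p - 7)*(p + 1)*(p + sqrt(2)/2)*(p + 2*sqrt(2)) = p^4 - 6*p^3 + 5*sqrt(2)*p^3/2 - 15*sqrt(2)*p^2 - 5*p^2 - 35*sqrt(2)*p/2 - 12*p - 14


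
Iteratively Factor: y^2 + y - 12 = (y + 4)*(y - 3)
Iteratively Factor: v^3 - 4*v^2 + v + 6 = (v + 1)*(v^2 - 5*v + 6) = (v - 3)*(v + 1)*(v - 2)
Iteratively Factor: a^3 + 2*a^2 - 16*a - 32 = (a + 2)*(a^2 - 16) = (a - 4)*(a + 2)*(a + 4)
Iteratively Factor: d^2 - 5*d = (d)*(d - 5)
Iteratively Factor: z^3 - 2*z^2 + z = (z - 1)*(z^2 - z) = z*(z - 1)*(z - 1)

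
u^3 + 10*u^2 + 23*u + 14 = (u + 1)*(u + 2)*(u + 7)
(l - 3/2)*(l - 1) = l^2 - 5*l/2 + 3/2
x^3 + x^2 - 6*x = x*(x - 2)*(x + 3)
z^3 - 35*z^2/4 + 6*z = z*(z - 8)*(z - 3/4)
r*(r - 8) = r^2 - 8*r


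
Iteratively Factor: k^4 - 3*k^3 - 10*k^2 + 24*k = (k + 3)*(k^3 - 6*k^2 + 8*k) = k*(k + 3)*(k^2 - 6*k + 8) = k*(k - 4)*(k + 3)*(k - 2)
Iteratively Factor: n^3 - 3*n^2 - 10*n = (n - 5)*(n^2 + 2*n) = n*(n - 5)*(n + 2)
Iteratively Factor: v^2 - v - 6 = (v + 2)*(v - 3)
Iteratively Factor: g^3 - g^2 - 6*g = (g)*(g^2 - g - 6) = g*(g - 3)*(g + 2)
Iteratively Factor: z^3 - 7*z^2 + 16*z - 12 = (z - 2)*(z^2 - 5*z + 6) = (z - 3)*(z - 2)*(z - 2)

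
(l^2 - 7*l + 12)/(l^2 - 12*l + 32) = (l - 3)/(l - 8)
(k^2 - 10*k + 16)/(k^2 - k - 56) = (k - 2)/(k + 7)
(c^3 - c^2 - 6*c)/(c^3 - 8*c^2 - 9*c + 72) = c*(c + 2)/(c^2 - 5*c - 24)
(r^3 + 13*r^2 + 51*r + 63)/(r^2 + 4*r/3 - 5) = 3*(r^2 + 10*r + 21)/(3*r - 5)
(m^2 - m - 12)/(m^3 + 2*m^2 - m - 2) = (m^2 - m - 12)/(m^3 + 2*m^2 - m - 2)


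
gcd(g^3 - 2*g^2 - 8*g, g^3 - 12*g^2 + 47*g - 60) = g - 4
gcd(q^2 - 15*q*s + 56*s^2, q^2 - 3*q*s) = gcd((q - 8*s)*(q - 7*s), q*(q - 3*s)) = 1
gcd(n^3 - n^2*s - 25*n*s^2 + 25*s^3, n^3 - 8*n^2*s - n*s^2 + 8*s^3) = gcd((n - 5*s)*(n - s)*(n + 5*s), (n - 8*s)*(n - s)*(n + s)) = -n + s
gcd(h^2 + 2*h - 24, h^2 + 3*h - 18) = h + 6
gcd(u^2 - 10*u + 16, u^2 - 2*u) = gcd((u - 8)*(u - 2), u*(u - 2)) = u - 2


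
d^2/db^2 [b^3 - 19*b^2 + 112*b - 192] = 6*b - 38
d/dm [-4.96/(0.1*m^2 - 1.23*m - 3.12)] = (0.992*m - 6.1008)/(-0.1*m^2 + 1.23*m + 3.12)^2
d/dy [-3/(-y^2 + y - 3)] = 3*(1 - 2*y)/(y^2 - y + 3)^2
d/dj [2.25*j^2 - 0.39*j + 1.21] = 4.5*j - 0.39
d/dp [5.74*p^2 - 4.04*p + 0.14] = 11.48*p - 4.04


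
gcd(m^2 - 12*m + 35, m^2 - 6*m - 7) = m - 7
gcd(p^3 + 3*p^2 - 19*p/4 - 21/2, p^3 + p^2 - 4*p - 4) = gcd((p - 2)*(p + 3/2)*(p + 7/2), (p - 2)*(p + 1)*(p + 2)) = p - 2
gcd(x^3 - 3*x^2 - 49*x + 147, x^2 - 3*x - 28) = x - 7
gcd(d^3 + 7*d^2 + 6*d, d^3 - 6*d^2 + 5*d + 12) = d + 1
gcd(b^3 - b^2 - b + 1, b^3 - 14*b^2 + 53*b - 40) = b - 1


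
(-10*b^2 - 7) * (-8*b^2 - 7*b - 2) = 80*b^4 + 70*b^3 + 76*b^2 + 49*b + 14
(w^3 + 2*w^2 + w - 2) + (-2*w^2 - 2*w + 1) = w^3 - w - 1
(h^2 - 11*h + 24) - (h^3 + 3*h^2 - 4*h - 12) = -h^3 - 2*h^2 - 7*h + 36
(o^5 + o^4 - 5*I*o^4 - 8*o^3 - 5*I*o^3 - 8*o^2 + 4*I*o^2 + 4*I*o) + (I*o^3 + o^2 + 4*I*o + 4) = o^5 + o^4 - 5*I*o^4 - 8*o^3 - 4*I*o^3 - 7*o^2 + 4*I*o^2 + 8*I*o + 4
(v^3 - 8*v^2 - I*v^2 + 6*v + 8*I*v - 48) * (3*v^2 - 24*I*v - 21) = 3*v^5 - 24*v^4 - 27*I*v^4 - 27*v^3 + 216*I*v^3 + 216*v^2 - 123*I*v^2 - 126*v + 984*I*v + 1008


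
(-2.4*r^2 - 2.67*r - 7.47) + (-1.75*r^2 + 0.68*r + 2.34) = -4.15*r^2 - 1.99*r - 5.13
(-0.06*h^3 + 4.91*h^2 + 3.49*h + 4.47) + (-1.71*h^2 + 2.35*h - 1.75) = -0.06*h^3 + 3.2*h^2 + 5.84*h + 2.72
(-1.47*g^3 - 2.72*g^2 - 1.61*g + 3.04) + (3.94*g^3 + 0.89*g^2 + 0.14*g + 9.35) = 2.47*g^3 - 1.83*g^2 - 1.47*g + 12.39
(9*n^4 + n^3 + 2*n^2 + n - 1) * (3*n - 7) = 27*n^5 - 60*n^4 - n^3 - 11*n^2 - 10*n + 7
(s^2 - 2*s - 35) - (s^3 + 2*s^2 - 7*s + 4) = -s^3 - s^2 + 5*s - 39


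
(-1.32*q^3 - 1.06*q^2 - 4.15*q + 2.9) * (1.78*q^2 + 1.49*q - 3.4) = -2.3496*q^5 - 3.8536*q^4 - 4.4784*q^3 + 2.5825*q^2 + 18.431*q - 9.86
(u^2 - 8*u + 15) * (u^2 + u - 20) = u^4 - 7*u^3 - 13*u^2 + 175*u - 300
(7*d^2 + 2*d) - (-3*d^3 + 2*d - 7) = 3*d^3 + 7*d^2 + 7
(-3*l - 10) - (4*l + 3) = -7*l - 13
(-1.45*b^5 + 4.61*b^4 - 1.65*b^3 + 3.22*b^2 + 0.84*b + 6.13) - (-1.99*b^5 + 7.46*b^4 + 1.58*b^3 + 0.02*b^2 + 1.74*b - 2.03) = 0.54*b^5 - 2.85*b^4 - 3.23*b^3 + 3.2*b^2 - 0.9*b + 8.16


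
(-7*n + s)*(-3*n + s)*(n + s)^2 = 21*n^4 + 32*n^3*s + 2*n^2*s^2 - 8*n*s^3 + s^4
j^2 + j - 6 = (j - 2)*(j + 3)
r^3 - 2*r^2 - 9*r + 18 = (r - 3)*(r - 2)*(r + 3)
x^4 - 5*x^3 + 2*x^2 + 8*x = x*(x - 4)*(x - 2)*(x + 1)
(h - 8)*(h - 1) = h^2 - 9*h + 8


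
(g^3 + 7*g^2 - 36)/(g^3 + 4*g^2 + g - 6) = (g^2 + 4*g - 12)/(g^2 + g - 2)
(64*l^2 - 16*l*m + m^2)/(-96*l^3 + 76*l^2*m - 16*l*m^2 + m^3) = (-8*l + m)/(12*l^2 - 8*l*m + m^2)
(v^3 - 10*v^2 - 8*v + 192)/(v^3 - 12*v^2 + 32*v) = (v^2 - 2*v - 24)/(v*(v - 4))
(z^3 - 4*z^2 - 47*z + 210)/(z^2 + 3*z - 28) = (z^2 - 11*z + 30)/(z - 4)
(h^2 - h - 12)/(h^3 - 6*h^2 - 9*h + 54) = (h - 4)/(h^2 - 9*h + 18)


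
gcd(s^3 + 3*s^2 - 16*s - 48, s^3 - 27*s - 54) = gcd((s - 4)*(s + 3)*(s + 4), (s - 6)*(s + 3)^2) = s + 3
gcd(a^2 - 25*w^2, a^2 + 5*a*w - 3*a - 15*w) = a + 5*w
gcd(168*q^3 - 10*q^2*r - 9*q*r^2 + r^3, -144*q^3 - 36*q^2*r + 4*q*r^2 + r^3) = 24*q^2 + 2*q*r - r^2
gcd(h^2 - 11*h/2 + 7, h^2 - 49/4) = h - 7/2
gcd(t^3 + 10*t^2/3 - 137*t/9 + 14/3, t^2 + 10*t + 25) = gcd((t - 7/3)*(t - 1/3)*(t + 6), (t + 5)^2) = 1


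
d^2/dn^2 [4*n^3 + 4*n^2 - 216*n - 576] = 24*n + 8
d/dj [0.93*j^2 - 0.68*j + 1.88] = 1.86*j - 0.68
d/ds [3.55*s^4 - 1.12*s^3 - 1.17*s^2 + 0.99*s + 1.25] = 14.2*s^3 - 3.36*s^2 - 2.34*s + 0.99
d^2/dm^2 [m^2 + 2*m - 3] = 2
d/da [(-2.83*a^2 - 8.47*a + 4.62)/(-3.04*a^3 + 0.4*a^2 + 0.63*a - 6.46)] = (-8.6032*a^4 - 51.4976*a^3 + 43.7395*a^2 + 32.8676*a + 51.8056)/(9.2416*a^6 - 2.432*a^5 - 3.6704*a^4 + 39.7808*a^3 - 4.7711*a^2 - 8.1396*a + 41.7316)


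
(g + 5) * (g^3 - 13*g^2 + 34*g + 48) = g^4 - 8*g^3 - 31*g^2 + 218*g + 240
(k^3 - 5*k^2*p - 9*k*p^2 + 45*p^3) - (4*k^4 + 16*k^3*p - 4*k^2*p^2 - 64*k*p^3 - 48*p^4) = -4*k^4 - 16*k^3*p + k^3 + 4*k^2*p^2 - 5*k^2*p + 64*k*p^3 - 9*k*p^2 + 48*p^4 + 45*p^3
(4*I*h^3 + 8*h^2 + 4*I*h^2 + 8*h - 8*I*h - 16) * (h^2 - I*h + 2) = 4*I*h^5 + 12*h^4 + 4*I*h^4 + 12*h^3 - 8*I*h^3 - 8*h^2 + 16*h - 32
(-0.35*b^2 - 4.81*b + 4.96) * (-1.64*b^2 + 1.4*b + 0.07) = 0.574*b^4 + 7.3984*b^3 - 14.8929*b^2 + 6.6073*b + 0.3472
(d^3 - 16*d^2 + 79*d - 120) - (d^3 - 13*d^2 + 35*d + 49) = -3*d^2 + 44*d - 169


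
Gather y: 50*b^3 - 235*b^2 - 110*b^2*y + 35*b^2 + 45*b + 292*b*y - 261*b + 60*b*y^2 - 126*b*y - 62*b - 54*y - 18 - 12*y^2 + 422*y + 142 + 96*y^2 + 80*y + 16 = 50*b^3 - 200*b^2 - 278*b + y^2*(60*b + 84) + y*(-110*b^2 + 166*b + 448) + 140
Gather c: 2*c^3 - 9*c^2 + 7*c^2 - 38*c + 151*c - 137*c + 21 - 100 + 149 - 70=2*c^3 - 2*c^2 - 24*c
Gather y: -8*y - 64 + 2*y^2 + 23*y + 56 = 2*y^2 + 15*y - 8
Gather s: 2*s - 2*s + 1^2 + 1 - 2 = 0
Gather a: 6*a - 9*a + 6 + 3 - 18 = -3*a - 9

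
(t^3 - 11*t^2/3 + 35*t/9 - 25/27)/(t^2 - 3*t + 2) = (27*t^3 - 99*t^2 + 105*t - 25)/(27*(t^2 - 3*t + 2))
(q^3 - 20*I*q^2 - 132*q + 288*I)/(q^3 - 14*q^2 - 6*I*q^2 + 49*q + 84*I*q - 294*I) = (q^2 - 14*I*q - 48)/(q^2 - 14*q + 49)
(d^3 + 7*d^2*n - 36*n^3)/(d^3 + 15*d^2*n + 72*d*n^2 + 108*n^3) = (d - 2*n)/(d + 6*n)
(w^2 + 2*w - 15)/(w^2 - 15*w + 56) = (w^2 + 2*w - 15)/(w^2 - 15*w + 56)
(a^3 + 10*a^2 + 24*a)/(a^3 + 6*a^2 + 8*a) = (a + 6)/(a + 2)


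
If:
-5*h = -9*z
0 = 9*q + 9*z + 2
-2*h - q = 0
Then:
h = 2/13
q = -4/13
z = 10/117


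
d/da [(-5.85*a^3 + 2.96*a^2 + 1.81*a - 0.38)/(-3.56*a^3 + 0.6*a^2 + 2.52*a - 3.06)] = (-7.105427357601e-15*a^5 + 7.02760000000001*a^4 - 16.5968*a^3 + 56.0178*a^2 - 17.6592*a - 4.581)/(12.6736*a^6 - 4.272*a^5 - 17.5824*a^4 + 24.8112*a^3 + 2.6784*a^2 - 15.4224*a + 9.3636)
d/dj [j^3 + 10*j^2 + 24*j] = 3*j^2 + 20*j + 24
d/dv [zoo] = 0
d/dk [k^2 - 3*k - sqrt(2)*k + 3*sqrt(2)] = 2*k - 3 - sqrt(2)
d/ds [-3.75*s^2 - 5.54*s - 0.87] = -7.5*s - 5.54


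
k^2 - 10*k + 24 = (k - 6)*(k - 4)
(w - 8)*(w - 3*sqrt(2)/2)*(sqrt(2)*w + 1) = sqrt(2)*w^3 - 8*sqrt(2)*w^2 - 2*w^2 - 3*sqrt(2)*w/2 + 16*w + 12*sqrt(2)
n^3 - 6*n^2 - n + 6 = (n - 6)*(n - 1)*(n + 1)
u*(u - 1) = u^2 - u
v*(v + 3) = v^2 + 3*v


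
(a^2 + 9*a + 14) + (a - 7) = a^2 + 10*a + 7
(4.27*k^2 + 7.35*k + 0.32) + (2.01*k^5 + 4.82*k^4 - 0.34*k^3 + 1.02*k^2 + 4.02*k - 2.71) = 2.01*k^5 + 4.82*k^4 - 0.34*k^3 + 5.29*k^2 + 11.37*k - 2.39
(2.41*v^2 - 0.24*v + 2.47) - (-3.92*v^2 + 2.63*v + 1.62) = 6.33*v^2 - 2.87*v + 0.85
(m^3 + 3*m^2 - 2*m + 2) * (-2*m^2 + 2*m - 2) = -2*m^5 - 4*m^4 + 8*m^3 - 14*m^2 + 8*m - 4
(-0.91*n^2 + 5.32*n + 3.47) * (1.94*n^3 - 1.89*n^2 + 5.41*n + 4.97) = -1.7654*n^5 + 12.0407*n^4 - 8.2461*n^3 + 17.7002*n^2 + 45.2131*n + 17.2459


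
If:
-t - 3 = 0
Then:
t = -3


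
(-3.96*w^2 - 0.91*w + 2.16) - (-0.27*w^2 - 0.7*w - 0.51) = -3.69*w^2 - 0.21*w + 2.67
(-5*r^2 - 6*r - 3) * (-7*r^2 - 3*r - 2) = 35*r^4 + 57*r^3 + 49*r^2 + 21*r + 6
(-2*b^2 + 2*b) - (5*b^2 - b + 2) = -7*b^2 + 3*b - 2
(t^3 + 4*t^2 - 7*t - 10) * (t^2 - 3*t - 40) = t^5 + t^4 - 59*t^3 - 149*t^2 + 310*t + 400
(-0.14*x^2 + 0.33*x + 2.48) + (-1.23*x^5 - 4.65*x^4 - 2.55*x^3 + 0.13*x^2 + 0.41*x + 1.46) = -1.23*x^5 - 4.65*x^4 - 2.55*x^3 - 0.01*x^2 + 0.74*x + 3.94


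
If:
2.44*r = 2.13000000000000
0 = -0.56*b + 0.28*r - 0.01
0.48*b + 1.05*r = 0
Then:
No Solution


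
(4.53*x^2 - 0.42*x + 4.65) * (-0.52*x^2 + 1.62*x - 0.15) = -2.3556*x^4 + 7.557*x^3 - 3.7779*x^2 + 7.596*x - 0.6975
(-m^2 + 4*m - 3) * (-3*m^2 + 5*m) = 3*m^4 - 17*m^3 + 29*m^2 - 15*m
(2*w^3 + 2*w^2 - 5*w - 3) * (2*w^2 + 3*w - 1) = 4*w^5 + 10*w^4 - 6*w^3 - 23*w^2 - 4*w + 3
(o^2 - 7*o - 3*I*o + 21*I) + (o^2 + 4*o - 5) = 2*o^2 - 3*o - 3*I*o - 5 + 21*I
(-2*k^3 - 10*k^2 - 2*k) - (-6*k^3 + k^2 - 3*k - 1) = 4*k^3 - 11*k^2 + k + 1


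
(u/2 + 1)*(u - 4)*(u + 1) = u^3/2 - u^2/2 - 5*u - 4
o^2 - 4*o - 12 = (o - 6)*(o + 2)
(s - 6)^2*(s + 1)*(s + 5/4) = s^4 - 39*s^3/4 + 41*s^2/4 + 66*s + 45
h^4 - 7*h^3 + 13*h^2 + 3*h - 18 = (h - 3)^2*(h - 2)*(h + 1)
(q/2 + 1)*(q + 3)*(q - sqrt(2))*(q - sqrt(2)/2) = q^4/2 - 3*sqrt(2)*q^3/4 + 5*q^3/2 - 15*sqrt(2)*q^2/4 + 7*q^2/2 - 9*sqrt(2)*q/2 + 5*q/2 + 3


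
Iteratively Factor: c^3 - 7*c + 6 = (c - 1)*(c^2 + c - 6) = (c - 1)*(c + 3)*(c - 2)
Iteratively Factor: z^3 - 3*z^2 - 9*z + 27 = (z - 3)*(z^2 - 9) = (z - 3)*(z + 3)*(z - 3)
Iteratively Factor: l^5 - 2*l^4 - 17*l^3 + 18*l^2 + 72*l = (l + 2)*(l^4 - 4*l^3 - 9*l^2 + 36*l) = (l + 2)*(l + 3)*(l^3 - 7*l^2 + 12*l) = (l - 4)*(l + 2)*(l + 3)*(l^2 - 3*l) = l*(l - 4)*(l + 2)*(l + 3)*(l - 3)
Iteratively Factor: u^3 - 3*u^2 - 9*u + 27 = (u - 3)*(u^2 - 9) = (u - 3)*(u + 3)*(u - 3)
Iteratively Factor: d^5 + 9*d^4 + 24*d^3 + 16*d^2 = (d + 1)*(d^4 + 8*d^3 + 16*d^2) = d*(d + 1)*(d^3 + 8*d^2 + 16*d) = d*(d + 1)*(d + 4)*(d^2 + 4*d) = d^2*(d + 1)*(d + 4)*(d + 4)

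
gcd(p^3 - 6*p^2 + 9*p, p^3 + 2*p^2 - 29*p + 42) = p - 3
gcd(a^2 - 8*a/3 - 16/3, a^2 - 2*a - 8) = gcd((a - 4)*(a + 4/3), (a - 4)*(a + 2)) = a - 4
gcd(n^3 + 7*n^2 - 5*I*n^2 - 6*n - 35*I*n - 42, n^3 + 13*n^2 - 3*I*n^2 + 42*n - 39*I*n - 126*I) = n^2 + n*(7 - 3*I) - 21*I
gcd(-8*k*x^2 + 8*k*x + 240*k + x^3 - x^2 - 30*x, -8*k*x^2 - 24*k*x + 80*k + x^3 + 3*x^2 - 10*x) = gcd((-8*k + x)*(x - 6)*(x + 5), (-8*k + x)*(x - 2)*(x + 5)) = -8*k*x - 40*k + x^2 + 5*x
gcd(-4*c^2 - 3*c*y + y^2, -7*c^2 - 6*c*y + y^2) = c + y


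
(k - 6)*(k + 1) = k^2 - 5*k - 6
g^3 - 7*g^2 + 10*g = g*(g - 5)*(g - 2)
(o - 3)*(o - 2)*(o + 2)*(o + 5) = o^4 + 2*o^3 - 19*o^2 - 8*o + 60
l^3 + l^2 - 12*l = l*(l - 3)*(l + 4)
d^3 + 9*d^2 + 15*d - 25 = (d - 1)*(d + 5)^2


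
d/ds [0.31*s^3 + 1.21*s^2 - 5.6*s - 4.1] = 0.93*s^2 + 2.42*s - 5.6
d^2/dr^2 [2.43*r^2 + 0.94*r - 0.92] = 4.86000000000000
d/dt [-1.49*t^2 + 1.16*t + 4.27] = 1.16 - 2.98*t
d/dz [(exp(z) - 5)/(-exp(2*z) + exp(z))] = (exp(2*z) - 10*exp(z) + 5)*exp(-z)/(exp(2*z) - 2*exp(z) + 1)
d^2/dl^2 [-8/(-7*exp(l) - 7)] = 8*(exp(l) - 1)*exp(l)/(7*(exp(l) + 1)^3)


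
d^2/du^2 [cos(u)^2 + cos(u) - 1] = -cos(u) - 2*cos(2*u)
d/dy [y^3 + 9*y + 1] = 3*y^2 + 9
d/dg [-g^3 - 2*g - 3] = -3*g^2 - 2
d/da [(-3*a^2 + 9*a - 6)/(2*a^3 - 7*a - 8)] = 3*((2*a - 3)*(-2*a^3 + 7*a + 8) + (6*a^2 - 7)*(a^2 - 3*a + 2))/(-2*a^3 + 7*a + 8)^2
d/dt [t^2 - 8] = 2*t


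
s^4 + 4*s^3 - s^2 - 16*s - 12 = (s - 2)*(s + 1)*(s + 2)*(s + 3)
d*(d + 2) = d^2 + 2*d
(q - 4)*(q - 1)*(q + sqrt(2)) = q^3 - 5*q^2 + sqrt(2)*q^2 - 5*sqrt(2)*q + 4*q + 4*sqrt(2)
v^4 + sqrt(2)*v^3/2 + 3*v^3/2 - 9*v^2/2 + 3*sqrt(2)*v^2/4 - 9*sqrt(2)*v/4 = v*(v - 3/2)*(v + 3)*(v + sqrt(2)/2)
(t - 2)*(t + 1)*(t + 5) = t^3 + 4*t^2 - 7*t - 10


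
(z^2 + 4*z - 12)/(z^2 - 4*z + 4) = (z + 6)/(z - 2)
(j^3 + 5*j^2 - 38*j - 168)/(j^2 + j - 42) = j + 4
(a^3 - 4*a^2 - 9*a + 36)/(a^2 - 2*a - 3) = (a^2 - a - 12)/(a + 1)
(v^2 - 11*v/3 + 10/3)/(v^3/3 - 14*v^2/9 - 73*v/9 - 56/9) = 3*(-3*v^2 + 11*v - 10)/(-3*v^3 + 14*v^2 + 73*v + 56)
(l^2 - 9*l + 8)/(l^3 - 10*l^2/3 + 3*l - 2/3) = 3*(l - 8)/(3*l^2 - 7*l + 2)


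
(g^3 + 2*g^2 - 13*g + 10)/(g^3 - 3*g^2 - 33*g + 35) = (g - 2)/(g - 7)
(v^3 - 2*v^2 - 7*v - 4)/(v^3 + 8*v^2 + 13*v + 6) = (v - 4)/(v + 6)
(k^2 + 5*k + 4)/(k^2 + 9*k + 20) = (k + 1)/(k + 5)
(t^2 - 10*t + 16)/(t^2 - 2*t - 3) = (-t^2 + 10*t - 16)/(-t^2 + 2*t + 3)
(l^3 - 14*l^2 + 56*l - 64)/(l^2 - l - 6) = (-l^3 + 14*l^2 - 56*l + 64)/(-l^2 + l + 6)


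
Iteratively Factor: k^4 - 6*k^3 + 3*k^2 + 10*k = (k + 1)*(k^3 - 7*k^2 + 10*k) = k*(k + 1)*(k^2 - 7*k + 10) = k*(k - 2)*(k + 1)*(k - 5)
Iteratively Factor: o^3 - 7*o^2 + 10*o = (o - 5)*(o^2 - 2*o) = (o - 5)*(o - 2)*(o)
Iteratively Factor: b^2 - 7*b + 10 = (b - 5)*(b - 2)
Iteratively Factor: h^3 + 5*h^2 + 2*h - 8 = (h - 1)*(h^2 + 6*h + 8) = (h - 1)*(h + 4)*(h + 2)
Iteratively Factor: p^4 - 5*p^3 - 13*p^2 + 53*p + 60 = (p - 4)*(p^3 - p^2 - 17*p - 15) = (p - 4)*(p + 1)*(p^2 - 2*p - 15) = (p - 4)*(p + 1)*(p + 3)*(p - 5)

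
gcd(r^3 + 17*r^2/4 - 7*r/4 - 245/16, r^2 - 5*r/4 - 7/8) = r - 7/4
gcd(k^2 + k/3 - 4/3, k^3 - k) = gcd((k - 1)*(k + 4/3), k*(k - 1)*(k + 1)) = k - 1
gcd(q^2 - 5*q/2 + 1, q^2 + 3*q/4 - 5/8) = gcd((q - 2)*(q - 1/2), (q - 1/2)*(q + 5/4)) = q - 1/2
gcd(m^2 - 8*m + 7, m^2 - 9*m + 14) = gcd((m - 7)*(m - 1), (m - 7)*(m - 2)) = m - 7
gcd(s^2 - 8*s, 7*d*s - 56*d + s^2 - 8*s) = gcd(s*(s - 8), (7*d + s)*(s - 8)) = s - 8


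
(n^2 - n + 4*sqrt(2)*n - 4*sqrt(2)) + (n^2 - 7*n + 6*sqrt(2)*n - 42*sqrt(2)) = 2*n^2 - 8*n + 10*sqrt(2)*n - 46*sqrt(2)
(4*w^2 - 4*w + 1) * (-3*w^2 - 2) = -12*w^4 + 12*w^3 - 11*w^2 + 8*w - 2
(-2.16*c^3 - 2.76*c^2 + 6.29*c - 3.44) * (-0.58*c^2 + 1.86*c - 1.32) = 1.2528*c^5 - 2.4168*c^4 - 5.9306*c^3 + 17.3378*c^2 - 14.7012*c + 4.5408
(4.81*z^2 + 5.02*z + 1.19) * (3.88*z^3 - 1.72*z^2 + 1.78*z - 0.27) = 18.6628*z^5 + 11.2044*z^4 + 4.5446*z^3 + 5.5901*z^2 + 0.7628*z - 0.3213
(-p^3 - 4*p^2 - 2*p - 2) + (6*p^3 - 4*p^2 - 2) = 5*p^3 - 8*p^2 - 2*p - 4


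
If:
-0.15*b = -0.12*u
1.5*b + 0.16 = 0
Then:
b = -0.11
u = -0.13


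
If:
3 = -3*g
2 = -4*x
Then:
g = -1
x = -1/2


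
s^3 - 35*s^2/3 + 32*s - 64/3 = (s - 8)*(s - 8/3)*(s - 1)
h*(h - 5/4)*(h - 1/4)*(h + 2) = h^4 + h^3/2 - 43*h^2/16 + 5*h/8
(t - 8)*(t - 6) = t^2 - 14*t + 48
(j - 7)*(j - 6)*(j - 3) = j^3 - 16*j^2 + 81*j - 126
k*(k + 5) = k^2 + 5*k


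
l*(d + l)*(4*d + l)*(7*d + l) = 28*d^3*l + 39*d^2*l^2 + 12*d*l^3 + l^4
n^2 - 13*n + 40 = (n - 8)*(n - 5)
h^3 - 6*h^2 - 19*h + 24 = (h - 8)*(h - 1)*(h + 3)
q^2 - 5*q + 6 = (q - 3)*(q - 2)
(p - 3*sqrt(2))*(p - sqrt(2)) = p^2 - 4*sqrt(2)*p + 6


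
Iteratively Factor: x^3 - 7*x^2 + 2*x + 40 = (x + 2)*(x^2 - 9*x + 20) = (x - 5)*(x + 2)*(x - 4)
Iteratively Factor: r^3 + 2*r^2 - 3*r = (r - 1)*(r^2 + 3*r) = r*(r - 1)*(r + 3)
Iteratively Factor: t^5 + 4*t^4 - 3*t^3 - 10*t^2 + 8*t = (t - 1)*(t^4 + 5*t^3 + 2*t^2 - 8*t) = (t - 1)*(t + 4)*(t^3 + t^2 - 2*t) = (t - 1)^2*(t + 4)*(t^2 + 2*t) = (t - 1)^2*(t + 2)*(t + 4)*(t)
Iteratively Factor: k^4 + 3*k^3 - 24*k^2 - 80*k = (k)*(k^3 + 3*k^2 - 24*k - 80) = k*(k + 4)*(k^2 - k - 20) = k*(k + 4)^2*(k - 5)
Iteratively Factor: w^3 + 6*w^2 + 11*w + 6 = (w + 3)*(w^2 + 3*w + 2) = (w + 2)*(w + 3)*(w + 1)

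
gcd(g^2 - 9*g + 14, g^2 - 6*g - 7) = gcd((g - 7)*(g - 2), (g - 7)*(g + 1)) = g - 7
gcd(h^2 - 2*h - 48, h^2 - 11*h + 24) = h - 8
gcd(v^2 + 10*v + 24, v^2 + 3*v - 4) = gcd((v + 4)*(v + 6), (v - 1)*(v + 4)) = v + 4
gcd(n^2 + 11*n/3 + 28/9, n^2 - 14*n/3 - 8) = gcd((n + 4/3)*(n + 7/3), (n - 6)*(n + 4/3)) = n + 4/3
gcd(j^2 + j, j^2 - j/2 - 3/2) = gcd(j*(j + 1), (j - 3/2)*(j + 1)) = j + 1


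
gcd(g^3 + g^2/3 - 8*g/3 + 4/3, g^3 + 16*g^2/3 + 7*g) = 1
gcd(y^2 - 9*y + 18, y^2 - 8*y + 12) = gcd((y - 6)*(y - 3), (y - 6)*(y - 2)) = y - 6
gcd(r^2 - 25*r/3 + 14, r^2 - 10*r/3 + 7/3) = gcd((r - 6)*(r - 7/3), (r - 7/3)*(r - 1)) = r - 7/3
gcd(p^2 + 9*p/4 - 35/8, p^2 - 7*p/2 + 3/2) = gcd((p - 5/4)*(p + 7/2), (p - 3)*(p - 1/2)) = 1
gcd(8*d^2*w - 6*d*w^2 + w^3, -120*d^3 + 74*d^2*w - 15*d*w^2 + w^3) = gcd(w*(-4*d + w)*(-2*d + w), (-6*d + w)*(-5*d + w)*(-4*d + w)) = -4*d + w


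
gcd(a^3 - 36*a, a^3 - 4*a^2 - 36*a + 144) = a^2 - 36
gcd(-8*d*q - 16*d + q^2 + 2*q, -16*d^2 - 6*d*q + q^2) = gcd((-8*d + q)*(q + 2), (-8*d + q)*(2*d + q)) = -8*d + q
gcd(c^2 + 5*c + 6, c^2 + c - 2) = c + 2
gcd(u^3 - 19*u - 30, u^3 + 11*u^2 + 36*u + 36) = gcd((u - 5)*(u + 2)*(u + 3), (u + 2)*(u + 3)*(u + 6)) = u^2 + 5*u + 6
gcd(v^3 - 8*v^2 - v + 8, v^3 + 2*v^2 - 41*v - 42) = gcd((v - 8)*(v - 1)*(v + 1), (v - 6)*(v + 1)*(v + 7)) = v + 1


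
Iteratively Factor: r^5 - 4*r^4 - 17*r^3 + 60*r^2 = (r + 4)*(r^4 - 8*r^3 + 15*r^2) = (r - 3)*(r + 4)*(r^3 - 5*r^2) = r*(r - 3)*(r + 4)*(r^2 - 5*r) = r^2*(r - 3)*(r + 4)*(r - 5)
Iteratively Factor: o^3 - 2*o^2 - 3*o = (o + 1)*(o^2 - 3*o) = o*(o + 1)*(o - 3)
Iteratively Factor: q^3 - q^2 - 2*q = (q + 1)*(q^2 - 2*q) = q*(q + 1)*(q - 2)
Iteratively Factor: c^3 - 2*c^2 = (c - 2)*(c^2) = c*(c - 2)*(c)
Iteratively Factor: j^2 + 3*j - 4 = (j - 1)*(j + 4)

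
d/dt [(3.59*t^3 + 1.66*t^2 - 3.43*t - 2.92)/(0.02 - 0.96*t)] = (-6.8928*t^3 - 1.3782*t^2 + 0.0663999999999998*t - 2.8718)/(0.9216*t^2 - 0.0384*t + 0.0004)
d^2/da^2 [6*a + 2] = 0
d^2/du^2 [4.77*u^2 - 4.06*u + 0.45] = 9.54000000000000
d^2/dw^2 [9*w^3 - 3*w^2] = 54*w - 6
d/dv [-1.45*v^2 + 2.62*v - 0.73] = 2.62 - 2.9*v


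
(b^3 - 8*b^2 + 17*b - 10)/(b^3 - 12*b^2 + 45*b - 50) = (b - 1)/(b - 5)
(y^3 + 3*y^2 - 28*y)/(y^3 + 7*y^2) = (y - 4)/y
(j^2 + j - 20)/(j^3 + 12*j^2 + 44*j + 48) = (j^2 + j - 20)/(j^3 + 12*j^2 + 44*j + 48)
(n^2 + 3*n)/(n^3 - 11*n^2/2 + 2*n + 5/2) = 2*n*(n + 3)/(2*n^3 - 11*n^2 + 4*n + 5)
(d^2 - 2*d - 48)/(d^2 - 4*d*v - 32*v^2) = (-d^2 + 2*d + 48)/(-d^2 + 4*d*v + 32*v^2)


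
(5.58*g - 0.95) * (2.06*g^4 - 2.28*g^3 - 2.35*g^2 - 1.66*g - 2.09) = 11.4948*g^5 - 14.6794*g^4 - 10.947*g^3 - 7.0303*g^2 - 10.0852*g + 1.9855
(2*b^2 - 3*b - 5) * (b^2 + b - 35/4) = 2*b^4 - b^3 - 51*b^2/2 + 85*b/4 + 175/4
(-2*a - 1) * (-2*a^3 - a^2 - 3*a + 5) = 4*a^4 + 4*a^3 + 7*a^2 - 7*a - 5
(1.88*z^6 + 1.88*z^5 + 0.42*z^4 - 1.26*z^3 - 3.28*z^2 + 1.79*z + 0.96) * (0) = 0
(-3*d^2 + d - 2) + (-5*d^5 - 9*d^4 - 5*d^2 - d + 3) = -5*d^5 - 9*d^4 - 8*d^2 + 1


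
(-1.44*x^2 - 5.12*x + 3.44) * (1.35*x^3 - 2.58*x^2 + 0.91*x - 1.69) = -1.944*x^5 - 3.1968*x^4 + 16.5432*x^3 - 11.1008*x^2 + 11.7832*x - 5.8136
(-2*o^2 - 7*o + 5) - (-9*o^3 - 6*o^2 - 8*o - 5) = 9*o^3 + 4*o^2 + o + 10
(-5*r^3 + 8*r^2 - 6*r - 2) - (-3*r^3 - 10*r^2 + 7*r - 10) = -2*r^3 + 18*r^2 - 13*r + 8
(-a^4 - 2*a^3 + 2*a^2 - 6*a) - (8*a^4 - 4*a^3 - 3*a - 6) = -9*a^4 + 2*a^3 + 2*a^2 - 3*a + 6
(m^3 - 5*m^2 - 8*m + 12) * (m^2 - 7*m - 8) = m^5 - 12*m^4 + 19*m^3 + 108*m^2 - 20*m - 96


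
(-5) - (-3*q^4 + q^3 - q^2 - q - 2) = 3*q^4 - q^3 + q^2 + q - 3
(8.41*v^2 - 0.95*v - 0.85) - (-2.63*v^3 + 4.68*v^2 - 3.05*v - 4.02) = 2.63*v^3 + 3.73*v^2 + 2.1*v + 3.17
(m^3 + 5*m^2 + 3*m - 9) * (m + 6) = m^4 + 11*m^3 + 33*m^2 + 9*m - 54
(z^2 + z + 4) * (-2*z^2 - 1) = -2*z^4 - 2*z^3 - 9*z^2 - z - 4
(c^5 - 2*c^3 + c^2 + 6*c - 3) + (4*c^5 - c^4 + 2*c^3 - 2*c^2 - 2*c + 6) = 5*c^5 - c^4 - c^2 + 4*c + 3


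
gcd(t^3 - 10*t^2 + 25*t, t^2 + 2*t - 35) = t - 5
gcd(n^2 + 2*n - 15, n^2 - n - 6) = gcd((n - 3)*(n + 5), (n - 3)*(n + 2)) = n - 3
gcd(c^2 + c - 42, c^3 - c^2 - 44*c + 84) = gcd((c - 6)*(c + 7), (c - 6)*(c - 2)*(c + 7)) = c^2 + c - 42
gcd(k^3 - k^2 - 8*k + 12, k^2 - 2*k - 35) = 1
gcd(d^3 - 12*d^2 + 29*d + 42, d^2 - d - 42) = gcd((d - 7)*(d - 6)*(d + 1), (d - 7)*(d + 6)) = d - 7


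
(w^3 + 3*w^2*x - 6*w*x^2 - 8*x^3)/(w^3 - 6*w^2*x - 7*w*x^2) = (-w^2 - 2*w*x + 8*x^2)/(w*(-w + 7*x))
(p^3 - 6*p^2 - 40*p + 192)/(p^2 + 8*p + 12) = (p^2 - 12*p + 32)/(p + 2)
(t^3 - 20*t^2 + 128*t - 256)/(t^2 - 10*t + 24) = (t^2 - 16*t + 64)/(t - 6)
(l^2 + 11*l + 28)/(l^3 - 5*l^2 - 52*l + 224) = (l + 4)/(l^2 - 12*l + 32)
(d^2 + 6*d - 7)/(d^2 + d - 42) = (d - 1)/(d - 6)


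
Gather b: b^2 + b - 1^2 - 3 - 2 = b^2 + b - 6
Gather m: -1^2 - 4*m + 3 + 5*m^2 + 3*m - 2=5*m^2 - m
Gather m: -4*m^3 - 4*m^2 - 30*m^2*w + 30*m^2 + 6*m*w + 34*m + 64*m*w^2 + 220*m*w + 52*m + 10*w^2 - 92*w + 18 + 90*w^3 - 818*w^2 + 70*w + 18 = -4*m^3 + m^2*(26 - 30*w) + m*(64*w^2 + 226*w + 86) + 90*w^3 - 808*w^2 - 22*w + 36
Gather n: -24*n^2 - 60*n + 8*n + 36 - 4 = -24*n^2 - 52*n + 32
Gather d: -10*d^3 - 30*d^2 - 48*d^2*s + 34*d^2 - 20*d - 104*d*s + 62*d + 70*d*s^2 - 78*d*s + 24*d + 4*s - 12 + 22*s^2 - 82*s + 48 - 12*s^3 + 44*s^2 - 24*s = -10*d^3 + d^2*(4 - 48*s) + d*(70*s^2 - 182*s + 66) - 12*s^3 + 66*s^2 - 102*s + 36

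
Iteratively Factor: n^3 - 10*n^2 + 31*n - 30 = (n - 3)*(n^2 - 7*n + 10) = (n - 3)*(n - 2)*(n - 5)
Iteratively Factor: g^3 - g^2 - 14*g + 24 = (g + 4)*(g^2 - 5*g + 6) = (g - 3)*(g + 4)*(g - 2)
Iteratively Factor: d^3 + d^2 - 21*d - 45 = (d + 3)*(d^2 - 2*d - 15) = (d - 5)*(d + 3)*(d + 3)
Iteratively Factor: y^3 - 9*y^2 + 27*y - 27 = (y - 3)*(y^2 - 6*y + 9) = (y - 3)^2*(y - 3)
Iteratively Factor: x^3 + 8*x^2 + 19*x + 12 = (x + 4)*(x^2 + 4*x + 3) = (x + 1)*(x + 4)*(x + 3)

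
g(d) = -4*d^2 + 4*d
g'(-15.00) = 124.00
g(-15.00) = -960.00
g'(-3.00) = 28.00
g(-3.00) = -48.00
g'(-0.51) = 8.08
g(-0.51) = -3.08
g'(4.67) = -33.36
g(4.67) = -68.56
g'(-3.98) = 35.84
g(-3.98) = -79.28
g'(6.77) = -50.16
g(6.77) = -156.25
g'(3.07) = -20.56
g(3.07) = -25.42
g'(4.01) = -28.08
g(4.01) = -48.28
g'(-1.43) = 15.44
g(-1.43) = -13.90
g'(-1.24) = 13.92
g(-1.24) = -11.11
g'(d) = 4 - 8*d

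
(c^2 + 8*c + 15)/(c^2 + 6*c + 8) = (c^2 + 8*c + 15)/(c^2 + 6*c + 8)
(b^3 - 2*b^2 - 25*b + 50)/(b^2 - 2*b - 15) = (b^2 + 3*b - 10)/(b + 3)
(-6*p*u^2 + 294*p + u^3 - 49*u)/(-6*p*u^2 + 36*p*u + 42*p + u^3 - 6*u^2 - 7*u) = (u + 7)/(u + 1)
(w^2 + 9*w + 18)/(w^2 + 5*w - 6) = (w + 3)/(w - 1)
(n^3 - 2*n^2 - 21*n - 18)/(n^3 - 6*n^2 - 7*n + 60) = (n^2 - 5*n - 6)/(n^2 - 9*n + 20)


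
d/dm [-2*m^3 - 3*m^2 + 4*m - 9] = -6*m^2 - 6*m + 4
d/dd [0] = 0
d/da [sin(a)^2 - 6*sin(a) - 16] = 2*(sin(a) - 3)*cos(a)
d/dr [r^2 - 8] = 2*r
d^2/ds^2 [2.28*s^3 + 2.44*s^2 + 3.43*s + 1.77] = 13.68*s + 4.88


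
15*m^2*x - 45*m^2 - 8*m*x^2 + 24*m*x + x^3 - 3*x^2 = (-5*m + x)*(-3*m + x)*(x - 3)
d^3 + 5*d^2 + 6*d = d*(d + 2)*(d + 3)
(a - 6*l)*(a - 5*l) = a^2 - 11*a*l + 30*l^2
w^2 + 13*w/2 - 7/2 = (w - 1/2)*(w + 7)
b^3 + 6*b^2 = b^2*(b + 6)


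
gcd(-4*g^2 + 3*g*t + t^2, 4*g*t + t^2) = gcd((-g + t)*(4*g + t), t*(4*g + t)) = 4*g + t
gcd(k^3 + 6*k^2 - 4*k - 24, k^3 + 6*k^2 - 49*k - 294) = k + 6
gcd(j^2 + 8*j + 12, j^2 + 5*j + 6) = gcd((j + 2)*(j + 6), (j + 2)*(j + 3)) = j + 2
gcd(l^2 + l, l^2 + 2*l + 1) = l + 1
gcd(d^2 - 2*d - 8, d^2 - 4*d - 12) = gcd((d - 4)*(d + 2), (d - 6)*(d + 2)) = d + 2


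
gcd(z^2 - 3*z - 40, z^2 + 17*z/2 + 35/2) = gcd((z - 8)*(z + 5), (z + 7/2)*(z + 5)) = z + 5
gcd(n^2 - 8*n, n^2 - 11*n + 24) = n - 8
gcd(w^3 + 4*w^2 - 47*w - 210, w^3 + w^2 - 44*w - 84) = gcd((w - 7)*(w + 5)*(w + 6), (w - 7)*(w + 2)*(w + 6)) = w^2 - w - 42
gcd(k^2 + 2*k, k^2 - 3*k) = k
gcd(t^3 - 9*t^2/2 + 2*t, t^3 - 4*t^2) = t^2 - 4*t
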